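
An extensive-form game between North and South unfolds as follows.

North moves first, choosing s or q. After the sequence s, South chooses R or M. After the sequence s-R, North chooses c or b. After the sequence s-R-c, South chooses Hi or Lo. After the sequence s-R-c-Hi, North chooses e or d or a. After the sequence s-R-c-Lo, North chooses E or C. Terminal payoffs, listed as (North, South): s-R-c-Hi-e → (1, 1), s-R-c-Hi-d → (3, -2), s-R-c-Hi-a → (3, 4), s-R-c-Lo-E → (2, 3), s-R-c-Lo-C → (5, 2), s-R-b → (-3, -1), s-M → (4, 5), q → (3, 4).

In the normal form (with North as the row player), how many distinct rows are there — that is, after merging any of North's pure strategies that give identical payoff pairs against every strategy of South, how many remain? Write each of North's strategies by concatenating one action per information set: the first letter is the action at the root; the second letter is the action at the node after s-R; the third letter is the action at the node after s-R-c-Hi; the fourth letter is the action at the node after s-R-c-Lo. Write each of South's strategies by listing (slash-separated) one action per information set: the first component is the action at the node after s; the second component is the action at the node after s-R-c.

8

North has 24 pure strategies: sceE, sceC, scdE, scdC, scaE, scaC, sbeE, sbeC, sbdE, sbdC, sbaE, sbaC, qceE, qceC, qcdE, qcdC, qcaE, qcaC, qbeE, qbeC, qbdE, qbdC, qbaE, qbaC. Columns: R/Hi, R/Lo, M/Hi, M/Lo.
{sceE} → row (1,1) (2,3) (4,5) (4,5)
{sceC} → row (1,1) (5,2) (4,5) (4,5)
{scdE} → row (3,-2) (2,3) (4,5) (4,5)
{scdC} → row (3,-2) (5,2) (4,5) (4,5)
{scaE} → row (3,4) (2,3) (4,5) (4,5)
{scaC} → row (3,4) (5,2) (4,5) (4,5)
{sbeE, sbeC, sbdE, sbdC, sbaE, sbaC} → row (-3,-1) (-3,-1) (4,5) (4,5)
{qceE, qceC, qcdE, qcdC, qcaE, qcaC, qbeE, qbeC, qbdE, qbdC, qbaE, qbaC} → row (3,4) (3,4) (3,4) (3,4)
That's 8 distinct rows out of 24 strategies.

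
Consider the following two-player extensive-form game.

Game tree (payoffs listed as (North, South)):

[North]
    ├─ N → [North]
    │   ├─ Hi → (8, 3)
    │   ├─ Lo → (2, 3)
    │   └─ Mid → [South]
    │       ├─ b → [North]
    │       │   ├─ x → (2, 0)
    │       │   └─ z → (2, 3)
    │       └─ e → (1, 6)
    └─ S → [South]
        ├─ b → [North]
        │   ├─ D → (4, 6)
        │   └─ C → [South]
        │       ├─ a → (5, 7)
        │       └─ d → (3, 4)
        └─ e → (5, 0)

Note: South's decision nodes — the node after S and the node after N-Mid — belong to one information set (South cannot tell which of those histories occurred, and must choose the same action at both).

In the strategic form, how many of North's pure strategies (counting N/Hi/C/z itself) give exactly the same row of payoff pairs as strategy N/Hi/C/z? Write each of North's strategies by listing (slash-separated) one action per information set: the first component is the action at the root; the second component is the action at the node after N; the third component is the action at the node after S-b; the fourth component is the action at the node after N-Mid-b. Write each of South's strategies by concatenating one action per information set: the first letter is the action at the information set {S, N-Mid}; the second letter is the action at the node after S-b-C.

4

Row for N/Hi/C/z (columns ba, bd, ea, ed): (8,3) (8,3) (8,3) (8,3).
Under N/Hi/C/z, North's choice at the node after S-b and at the node after N-Mid-b can never be reached regardless of what South does, so varying those choices leaves every outcome unchanged.
Holding the reachable choices fixed and varying the unreachable ones freely already gives 2 × 2 = 4 equivalent strategies.
No other strategy reproduces this row, so those 4 are the full class: N/Hi/D/x, N/Hi/D/z, N/Hi/C/x, N/Hi/C/z.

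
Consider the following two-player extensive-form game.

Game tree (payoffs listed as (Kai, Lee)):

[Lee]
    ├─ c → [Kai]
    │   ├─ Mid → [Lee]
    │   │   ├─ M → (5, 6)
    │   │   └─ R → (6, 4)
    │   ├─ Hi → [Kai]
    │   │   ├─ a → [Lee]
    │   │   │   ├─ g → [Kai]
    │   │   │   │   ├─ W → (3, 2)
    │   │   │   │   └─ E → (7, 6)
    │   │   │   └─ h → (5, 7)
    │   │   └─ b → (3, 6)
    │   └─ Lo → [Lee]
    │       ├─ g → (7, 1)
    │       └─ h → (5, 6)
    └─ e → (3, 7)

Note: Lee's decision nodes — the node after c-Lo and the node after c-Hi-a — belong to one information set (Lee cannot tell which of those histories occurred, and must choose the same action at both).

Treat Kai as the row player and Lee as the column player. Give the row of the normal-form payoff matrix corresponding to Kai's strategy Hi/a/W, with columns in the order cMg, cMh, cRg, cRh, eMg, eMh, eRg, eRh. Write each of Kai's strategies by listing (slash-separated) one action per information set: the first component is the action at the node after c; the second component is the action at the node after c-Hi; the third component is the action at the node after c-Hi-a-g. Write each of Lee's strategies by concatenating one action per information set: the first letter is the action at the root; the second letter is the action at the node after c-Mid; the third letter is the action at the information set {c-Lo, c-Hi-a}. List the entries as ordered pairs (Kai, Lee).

vs cMg: Lee plays c → Kai plays Hi at [c] → Kai plays a at [c-Hi] → Lee plays g at [c-Hi-a] → Kai plays W at [c-Hi-a-g] → (3, 2)
vs cMh: Lee plays c → Kai plays Hi at [c] → Kai plays a at [c-Hi] → Lee plays h at [c-Hi-a] → (5, 7)
vs cRg: Lee plays c → Kai plays Hi at [c] → Kai plays a at [c-Hi] → Lee plays g at [c-Hi-a] → Kai plays W at [c-Hi-a-g] → (3, 2)
vs cRh: Lee plays c → Kai plays Hi at [c] → Kai plays a at [c-Hi] → Lee plays h at [c-Hi-a] → (5, 7)
vs eMg: Lee plays e → (3, 7)
vs eMh: Lee plays e → (3, 7)
vs eRg: Lee plays e → (3, 7)
vs eRh: Lee plays e → (3, 7)

(3,2) (5,7) (3,2) (5,7) (3,7) (3,7) (3,7) (3,7)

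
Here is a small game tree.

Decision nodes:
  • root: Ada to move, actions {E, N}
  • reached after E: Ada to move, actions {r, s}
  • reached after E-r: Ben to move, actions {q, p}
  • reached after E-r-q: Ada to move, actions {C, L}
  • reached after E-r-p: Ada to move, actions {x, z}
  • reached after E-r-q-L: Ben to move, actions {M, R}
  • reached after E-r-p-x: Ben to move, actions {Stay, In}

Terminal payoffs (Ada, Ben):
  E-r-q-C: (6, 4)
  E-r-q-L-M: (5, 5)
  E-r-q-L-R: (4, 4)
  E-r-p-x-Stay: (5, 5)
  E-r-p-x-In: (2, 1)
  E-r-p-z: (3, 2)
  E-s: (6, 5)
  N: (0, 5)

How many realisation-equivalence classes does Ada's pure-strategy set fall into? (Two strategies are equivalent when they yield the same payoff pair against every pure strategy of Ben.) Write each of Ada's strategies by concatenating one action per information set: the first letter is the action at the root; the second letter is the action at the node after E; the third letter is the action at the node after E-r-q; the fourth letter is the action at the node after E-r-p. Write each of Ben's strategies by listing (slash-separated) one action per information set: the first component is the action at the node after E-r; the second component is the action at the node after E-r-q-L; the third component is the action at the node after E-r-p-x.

6

Ada has 16 pure strategies: ErCx, ErCz, ErLx, ErLz, EsCx, EsCz, EsLx, EsLz, NrCx, NrCz, NrLx, NrLz, NsCx, NsCz, NsLx, NsLz. Columns: q/M/Stay, q/M/In, q/R/Stay, q/R/In, p/M/Stay, p/M/In, p/R/Stay, p/R/In.
{ErCx} → row (6,4) (6,4) (6,4) (6,4) (5,5) (2,1) (5,5) (2,1)
{ErCz} → row (6,4) (6,4) (6,4) (6,4) (3,2) (3,2) (3,2) (3,2)
{ErLx} → row (5,5) (5,5) (4,4) (4,4) (5,5) (2,1) (5,5) (2,1)
{ErLz} → row (5,5) (5,5) (4,4) (4,4) (3,2) (3,2) (3,2) (3,2)
{EsCx, EsCz, EsLx, EsLz} → row (6,5) (6,5) (6,5) (6,5) (6,5) (6,5) (6,5) (6,5)
{NrCx, NrCz, NrLx, NrLz, NsCx, NsCz, NsLx, NsLz} → row (0,5) (0,5) (0,5) (0,5) (0,5) (0,5) (0,5) (0,5)
That's 6 distinct rows out of 16 strategies.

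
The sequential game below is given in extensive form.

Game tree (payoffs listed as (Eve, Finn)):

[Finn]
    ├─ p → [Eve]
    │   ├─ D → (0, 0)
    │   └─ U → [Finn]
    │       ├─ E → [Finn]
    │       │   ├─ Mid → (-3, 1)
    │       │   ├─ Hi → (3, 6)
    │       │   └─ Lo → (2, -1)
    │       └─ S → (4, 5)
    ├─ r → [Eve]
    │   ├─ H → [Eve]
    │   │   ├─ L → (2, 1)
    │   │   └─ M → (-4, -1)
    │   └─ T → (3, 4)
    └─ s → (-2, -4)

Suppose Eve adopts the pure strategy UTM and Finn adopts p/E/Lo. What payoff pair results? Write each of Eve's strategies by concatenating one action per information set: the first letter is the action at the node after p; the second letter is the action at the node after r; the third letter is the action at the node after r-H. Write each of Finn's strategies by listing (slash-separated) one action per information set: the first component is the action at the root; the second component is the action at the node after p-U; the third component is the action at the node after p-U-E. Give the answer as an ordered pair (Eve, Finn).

(2, -1)

Trace the play path from the root:
  Finn plays p
  Eve plays U at [p]
  Finn plays E at [p-U]
  Finn plays Lo at [p-U-E]
→ terminal payoff (2, -1).
(Eve's choice at the node after r is never reached on this path, so it doesn't affect the outcome.)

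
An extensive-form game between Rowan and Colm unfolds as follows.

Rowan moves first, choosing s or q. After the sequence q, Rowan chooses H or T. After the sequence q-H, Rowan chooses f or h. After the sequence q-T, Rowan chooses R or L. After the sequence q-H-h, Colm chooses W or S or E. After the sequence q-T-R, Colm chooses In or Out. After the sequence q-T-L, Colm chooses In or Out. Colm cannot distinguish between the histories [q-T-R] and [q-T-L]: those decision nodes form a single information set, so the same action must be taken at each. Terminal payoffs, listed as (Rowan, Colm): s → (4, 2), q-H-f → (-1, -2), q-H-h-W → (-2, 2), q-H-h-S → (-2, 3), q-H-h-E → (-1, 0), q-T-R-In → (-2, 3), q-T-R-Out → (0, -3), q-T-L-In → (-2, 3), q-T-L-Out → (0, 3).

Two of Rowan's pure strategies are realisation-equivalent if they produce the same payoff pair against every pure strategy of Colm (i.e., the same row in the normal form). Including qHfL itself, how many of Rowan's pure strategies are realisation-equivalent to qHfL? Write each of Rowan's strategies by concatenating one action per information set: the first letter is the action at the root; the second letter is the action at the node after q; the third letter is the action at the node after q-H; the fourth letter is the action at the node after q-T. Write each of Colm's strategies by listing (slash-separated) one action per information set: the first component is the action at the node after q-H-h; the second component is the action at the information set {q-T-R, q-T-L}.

2

Row for qHfL (columns W/In, W/Out, S/In, S/Out, E/In, E/Out): (-1,-2) (-1,-2) (-1,-2) (-1,-2) (-1,-2) (-1,-2).
Under qHfL, Rowan's choice at the node after q-T can never be reached regardless of what Colm does, so varying those choices leaves every outcome unchanged.
Holding the reachable choices fixed and varying the unreachable one freely already gives 2 equivalent strategies.
No other strategy reproduces this row, so those 2 are the full class: qHfR, qHfL.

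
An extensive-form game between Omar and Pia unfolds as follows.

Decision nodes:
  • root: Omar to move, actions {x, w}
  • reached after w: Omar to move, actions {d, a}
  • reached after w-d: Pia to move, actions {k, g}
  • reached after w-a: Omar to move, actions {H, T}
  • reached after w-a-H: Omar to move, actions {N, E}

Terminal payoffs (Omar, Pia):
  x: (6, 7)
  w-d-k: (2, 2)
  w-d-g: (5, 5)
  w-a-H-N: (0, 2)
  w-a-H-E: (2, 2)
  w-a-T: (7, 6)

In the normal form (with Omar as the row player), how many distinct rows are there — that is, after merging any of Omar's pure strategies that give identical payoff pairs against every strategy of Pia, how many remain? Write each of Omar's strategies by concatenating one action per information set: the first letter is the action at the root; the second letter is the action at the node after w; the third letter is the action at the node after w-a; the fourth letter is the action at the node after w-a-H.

Omar has 16 pure strategies: xdHN, xdHE, xdTN, xdTE, xaHN, xaHE, xaTN, xaTE, wdHN, wdHE, wdTN, wdTE, waHN, waHE, waTN, waTE. Columns: k, g.
{xdHN, xdHE, xdTN, xdTE, xaHN, xaHE, xaTN, xaTE} → row (6,7) (6,7)
{wdHN, wdHE, wdTN, wdTE} → row (2,2) (5,5)
{waHN} → row (0,2) (0,2)
{waHE} → row (2,2) (2,2)
{waTN, waTE} → row (7,6) (7,6)
That's 5 distinct rows out of 16 strategies.

5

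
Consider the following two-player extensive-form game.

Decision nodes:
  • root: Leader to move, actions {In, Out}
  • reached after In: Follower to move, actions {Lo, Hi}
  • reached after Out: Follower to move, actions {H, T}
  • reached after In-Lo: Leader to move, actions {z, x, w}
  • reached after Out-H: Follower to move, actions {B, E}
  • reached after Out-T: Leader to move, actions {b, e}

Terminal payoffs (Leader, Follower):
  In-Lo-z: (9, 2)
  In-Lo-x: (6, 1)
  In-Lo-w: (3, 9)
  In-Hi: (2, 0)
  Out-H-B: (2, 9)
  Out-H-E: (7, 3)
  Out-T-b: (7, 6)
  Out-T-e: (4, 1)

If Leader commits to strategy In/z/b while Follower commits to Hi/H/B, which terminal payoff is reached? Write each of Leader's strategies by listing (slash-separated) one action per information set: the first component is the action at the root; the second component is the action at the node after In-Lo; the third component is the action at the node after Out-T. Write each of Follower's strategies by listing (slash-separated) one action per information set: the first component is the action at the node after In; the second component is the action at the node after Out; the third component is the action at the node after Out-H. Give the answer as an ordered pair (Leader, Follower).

Trace the play path from the root:
  Leader plays In
  Follower plays Hi at [In]
→ terminal payoff (2, 0).
(Leader's choice at the node after In-Lo is never reached on this path, so it doesn't affect the outcome.)

(2, 0)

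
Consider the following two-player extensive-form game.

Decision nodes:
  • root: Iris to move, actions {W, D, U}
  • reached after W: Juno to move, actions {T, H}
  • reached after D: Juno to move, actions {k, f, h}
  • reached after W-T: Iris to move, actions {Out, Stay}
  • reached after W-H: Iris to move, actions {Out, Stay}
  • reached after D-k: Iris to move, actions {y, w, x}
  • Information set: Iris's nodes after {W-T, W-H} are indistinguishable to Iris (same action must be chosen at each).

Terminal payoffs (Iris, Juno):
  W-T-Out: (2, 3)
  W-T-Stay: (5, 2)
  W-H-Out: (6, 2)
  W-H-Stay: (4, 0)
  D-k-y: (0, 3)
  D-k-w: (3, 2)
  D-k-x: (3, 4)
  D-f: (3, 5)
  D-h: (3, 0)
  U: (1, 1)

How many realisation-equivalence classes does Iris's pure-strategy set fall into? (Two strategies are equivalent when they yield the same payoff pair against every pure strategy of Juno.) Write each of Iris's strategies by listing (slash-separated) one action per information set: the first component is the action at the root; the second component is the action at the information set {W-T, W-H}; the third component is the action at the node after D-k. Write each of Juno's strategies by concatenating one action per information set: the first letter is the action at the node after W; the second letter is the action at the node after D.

Iris has 18 pure strategies: W/Out/y, W/Out/w, W/Out/x, W/Stay/y, W/Stay/w, W/Stay/x, D/Out/y, D/Out/w, D/Out/x, D/Stay/y, D/Stay/w, D/Stay/x, U/Out/y, U/Out/w, U/Out/x, U/Stay/y, U/Stay/w, U/Stay/x. Columns: Tk, Tf, Th, Hk, Hf, Hh.
{W/Out/y, W/Out/w, W/Out/x} → row (2,3) (2,3) (2,3) (6,2) (6,2) (6,2)
{W/Stay/y, W/Stay/w, W/Stay/x} → row (5,2) (5,2) (5,2) (4,0) (4,0) (4,0)
{D/Out/y, D/Stay/y} → row (0,3) (3,5) (3,0) (0,3) (3,5) (3,0)
{D/Out/w, D/Stay/w} → row (3,2) (3,5) (3,0) (3,2) (3,5) (3,0)
{D/Out/x, D/Stay/x} → row (3,4) (3,5) (3,0) (3,4) (3,5) (3,0)
{U/Out/y, U/Out/w, U/Out/x, U/Stay/y, U/Stay/w, U/Stay/x} → row (1,1) (1,1) (1,1) (1,1) (1,1) (1,1)
That's 6 distinct rows out of 18 strategies.

6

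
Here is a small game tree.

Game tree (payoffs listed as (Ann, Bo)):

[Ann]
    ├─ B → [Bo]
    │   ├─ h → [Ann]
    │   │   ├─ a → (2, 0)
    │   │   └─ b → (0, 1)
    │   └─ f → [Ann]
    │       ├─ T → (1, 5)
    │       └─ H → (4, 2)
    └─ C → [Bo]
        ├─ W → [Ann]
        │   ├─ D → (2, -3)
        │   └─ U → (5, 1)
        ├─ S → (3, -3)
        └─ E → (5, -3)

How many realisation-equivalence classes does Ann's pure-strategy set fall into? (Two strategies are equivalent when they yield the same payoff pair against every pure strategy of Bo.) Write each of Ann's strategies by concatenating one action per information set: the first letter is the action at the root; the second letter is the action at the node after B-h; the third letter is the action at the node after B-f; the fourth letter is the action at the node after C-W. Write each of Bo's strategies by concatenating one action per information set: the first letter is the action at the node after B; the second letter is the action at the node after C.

6

Ann has 16 pure strategies: BaTD, BaTU, BaHD, BaHU, BbTD, BbTU, BbHD, BbHU, CaTD, CaTU, CaHD, CaHU, CbTD, CbTU, CbHD, CbHU. Columns: hW, hS, hE, fW, fS, fE.
{BaTD, BaTU} → row (2,0) (2,0) (2,0) (1,5) (1,5) (1,5)
{BaHD, BaHU} → row (2,0) (2,0) (2,0) (4,2) (4,2) (4,2)
{BbTD, BbTU} → row (0,1) (0,1) (0,1) (1,5) (1,5) (1,5)
{BbHD, BbHU} → row (0,1) (0,1) (0,1) (4,2) (4,2) (4,2)
{CaTD, CaHD, CbTD, CbHD} → row (2,-3) (3,-3) (5,-3) (2,-3) (3,-3) (5,-3)
{CaTU, CaHU, CbTU, CbHU} → row (5,1) (3,-3) (5,-3) (5,1) (3,-3) (5,-3)
That's 6 distinct rows out of 16 strategies.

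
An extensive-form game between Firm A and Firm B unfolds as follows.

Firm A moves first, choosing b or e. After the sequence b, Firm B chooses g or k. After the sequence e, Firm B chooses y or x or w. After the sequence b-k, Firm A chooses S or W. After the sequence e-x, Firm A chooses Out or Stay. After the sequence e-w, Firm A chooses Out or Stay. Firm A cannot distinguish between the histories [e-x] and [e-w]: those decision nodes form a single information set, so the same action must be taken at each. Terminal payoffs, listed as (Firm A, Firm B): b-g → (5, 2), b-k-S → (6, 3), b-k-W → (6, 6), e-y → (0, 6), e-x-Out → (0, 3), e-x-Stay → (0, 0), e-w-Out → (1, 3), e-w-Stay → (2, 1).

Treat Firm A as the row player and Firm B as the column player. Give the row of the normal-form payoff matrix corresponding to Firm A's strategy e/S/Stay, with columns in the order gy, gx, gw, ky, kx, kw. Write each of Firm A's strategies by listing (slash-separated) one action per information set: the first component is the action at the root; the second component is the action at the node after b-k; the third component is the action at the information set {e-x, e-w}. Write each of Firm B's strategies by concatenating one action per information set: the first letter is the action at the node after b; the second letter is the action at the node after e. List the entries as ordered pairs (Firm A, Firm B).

(0,6) (0,0) (2,1) (0,6) (0,0) (2,1)

vs gy: Firm A plays e → Firm B plays y at [e] → (0, 6)
vs gx: Firm A plays e → Firm B plays x at [e] → Firm A plays Stay at [e-x] → (0, 0)
vs gw: Firm A plays e → Firm B plays w at [e] → Firm A plays Stay at [e-w] → (2, 1)
vs ky: Firm A plays e → Firm B plays y at [e] → (0, 6)
vs kx: Firm A plays e → Firm B plays x at [e] → Firm A plays Stay at [e-x] → (0, 0)
vs kw: Firm A plays e → Firm B plays w at [e] → Firm A plays Stay at [e-w] → (2, 1)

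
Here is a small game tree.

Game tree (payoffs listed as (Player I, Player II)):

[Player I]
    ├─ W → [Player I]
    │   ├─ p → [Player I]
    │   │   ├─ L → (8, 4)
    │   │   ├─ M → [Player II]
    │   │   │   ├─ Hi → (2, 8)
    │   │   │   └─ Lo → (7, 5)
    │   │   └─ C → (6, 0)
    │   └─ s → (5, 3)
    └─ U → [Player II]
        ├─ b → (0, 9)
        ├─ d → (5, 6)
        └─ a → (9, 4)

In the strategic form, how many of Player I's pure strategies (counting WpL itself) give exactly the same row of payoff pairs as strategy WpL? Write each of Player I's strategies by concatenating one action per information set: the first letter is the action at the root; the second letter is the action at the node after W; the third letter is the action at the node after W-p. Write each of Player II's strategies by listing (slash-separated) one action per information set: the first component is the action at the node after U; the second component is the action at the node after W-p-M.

Row for WpL (columns b/Hi, b/Lo, d/Hi, d/Lo, a/Hi, a/Lo): (8,4) (8,4) (8,4) (8,4) (8,4) (8,4).
Every one of Player I's information sets is on the play path for some reply by Player II when Player I follows WpL.
Changing the action at any of them therefore changes at least one column, so only WpL itself gives this row.

1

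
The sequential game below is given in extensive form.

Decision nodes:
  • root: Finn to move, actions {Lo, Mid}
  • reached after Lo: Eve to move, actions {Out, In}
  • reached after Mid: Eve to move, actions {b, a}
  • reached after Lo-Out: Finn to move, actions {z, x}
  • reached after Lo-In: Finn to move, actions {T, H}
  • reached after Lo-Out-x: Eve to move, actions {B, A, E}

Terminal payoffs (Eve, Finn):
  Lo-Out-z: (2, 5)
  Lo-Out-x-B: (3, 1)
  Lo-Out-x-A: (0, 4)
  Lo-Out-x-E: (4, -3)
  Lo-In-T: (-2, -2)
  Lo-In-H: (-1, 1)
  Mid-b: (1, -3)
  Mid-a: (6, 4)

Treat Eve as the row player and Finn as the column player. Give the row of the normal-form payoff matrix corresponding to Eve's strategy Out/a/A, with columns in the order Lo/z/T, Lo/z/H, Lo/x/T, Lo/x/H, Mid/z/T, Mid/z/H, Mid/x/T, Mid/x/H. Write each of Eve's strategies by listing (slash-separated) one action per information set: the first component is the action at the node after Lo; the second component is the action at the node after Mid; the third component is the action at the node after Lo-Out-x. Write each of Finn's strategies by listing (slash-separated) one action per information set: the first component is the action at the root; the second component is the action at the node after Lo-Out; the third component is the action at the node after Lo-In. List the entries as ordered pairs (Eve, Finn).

vs Lo/z/T: Finn plays Lo → Eve plays Out at [Lo] → Finn plays z at [Lo-Out] → (2, 5)
vs Lo/z/H: Finn plays Lo → Eve plays Out at [Lo] → Finn plays z at [Lo-Out] → (2, 5)
vs Lo/x/T: Finn plays Lo → Eve plays Out at [Lo] → Finn plays x at [Lo-Out] → Eve plays A at [Lo-Out-x] → (0, 4)
vs Lo/x/H: Finn plays Lo → Eve plays Out at [Lo] → Finn plays x at [Lo-Out] → Eve plays A at [Lo-Out-x] → (0, 4)
vs Mid/z/T: Finn plays Mid → Eve plays a at [Mid] → (6, 4)
vs Mid/z/H: Finn plays Mid → Eve plays a at [Mid] → (6, 4)
vs Mid/x/T: Finn plays Mid → Eve plays a at [Mid] → (6, 4)
vs Mid/x/H: Finn plays Mid → Eve plays a at [Mid] → (6, 4)

(2,5) (2,5) (0,4) (0,4) (6,4) (6,4) (6,4) (6,4)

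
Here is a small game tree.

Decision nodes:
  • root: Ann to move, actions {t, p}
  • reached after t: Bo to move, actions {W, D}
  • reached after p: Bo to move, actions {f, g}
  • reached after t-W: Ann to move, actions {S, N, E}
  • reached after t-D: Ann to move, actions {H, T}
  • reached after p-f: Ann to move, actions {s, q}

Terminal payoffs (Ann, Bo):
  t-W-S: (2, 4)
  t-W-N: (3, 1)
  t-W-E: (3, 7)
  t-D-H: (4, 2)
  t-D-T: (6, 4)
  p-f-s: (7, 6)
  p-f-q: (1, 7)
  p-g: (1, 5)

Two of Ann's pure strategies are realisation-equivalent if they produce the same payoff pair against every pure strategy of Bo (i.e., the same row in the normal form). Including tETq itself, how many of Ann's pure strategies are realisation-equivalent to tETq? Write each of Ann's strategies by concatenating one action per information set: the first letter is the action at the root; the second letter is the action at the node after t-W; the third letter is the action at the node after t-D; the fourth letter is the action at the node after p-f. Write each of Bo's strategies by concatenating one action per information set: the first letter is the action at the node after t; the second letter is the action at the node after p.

2

Row for tETq (columns Wf, Wg, Df, Dg): (3,7) (3,7) (6,4) (6,4).
Under tETq, Ann's choice at the node after p-f can never be reached regardless of what Bo does, so varying those choices leaves every outcome unchanged.
Holding the reachable choices fixed and varying the unreachable one freely already gives 2 equivalent strategies.
No other strategy reproduces this row, so those 2 are the full class: tETs, tETq.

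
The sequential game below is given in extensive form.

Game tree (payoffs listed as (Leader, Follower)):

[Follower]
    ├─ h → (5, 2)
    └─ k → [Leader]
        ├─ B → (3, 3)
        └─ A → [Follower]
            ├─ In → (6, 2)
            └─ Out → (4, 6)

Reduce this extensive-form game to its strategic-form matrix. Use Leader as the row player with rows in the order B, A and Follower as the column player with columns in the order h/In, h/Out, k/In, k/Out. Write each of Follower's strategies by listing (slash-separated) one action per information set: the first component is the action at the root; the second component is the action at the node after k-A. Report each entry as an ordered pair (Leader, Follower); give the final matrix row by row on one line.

Row B: h/In→(5,2), h/Out→(5,2), k/In→(3,3), k/Out→(3,3)
Row A: h/In→(5,2), h/Out→(5,2), k/In→(6,2), k/Out→(4,6)

B: (5,2) (5,2) (3,3) (3,3) | A: (5,2) (5,2) (6,2) (4,6)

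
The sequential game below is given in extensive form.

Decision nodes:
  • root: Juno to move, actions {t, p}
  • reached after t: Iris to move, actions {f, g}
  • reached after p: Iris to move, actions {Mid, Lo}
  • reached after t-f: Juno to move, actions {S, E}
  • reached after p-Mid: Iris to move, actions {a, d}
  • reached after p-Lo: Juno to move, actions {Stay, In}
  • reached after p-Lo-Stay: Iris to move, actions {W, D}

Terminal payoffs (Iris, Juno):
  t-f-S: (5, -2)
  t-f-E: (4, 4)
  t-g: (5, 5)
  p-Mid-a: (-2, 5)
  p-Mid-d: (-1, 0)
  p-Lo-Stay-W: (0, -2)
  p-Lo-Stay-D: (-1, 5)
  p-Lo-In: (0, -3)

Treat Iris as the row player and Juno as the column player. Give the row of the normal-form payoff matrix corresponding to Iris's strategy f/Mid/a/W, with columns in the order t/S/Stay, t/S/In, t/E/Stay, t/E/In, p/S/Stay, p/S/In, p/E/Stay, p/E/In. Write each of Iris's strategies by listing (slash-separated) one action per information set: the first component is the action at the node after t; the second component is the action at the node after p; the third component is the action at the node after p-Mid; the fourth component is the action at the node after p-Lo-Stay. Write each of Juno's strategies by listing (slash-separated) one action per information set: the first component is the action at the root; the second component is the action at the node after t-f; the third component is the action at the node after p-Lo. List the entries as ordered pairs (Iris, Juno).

vs t/S/Stay: Juno plays t → Iris plays f at [t] → Juno plays S at [t-f] → (5, -2)
vs t/S/In: Juno plays t → Iris plays f at [t] → Juno plays S at [t-f] → (5, -2)
vs t/E/Stay: Juno plays t → Iris plays f at [t] → Juno plays E at [t-f] → (4, 4)
vs t/E/In: Juno plays t → Iris plays f at [t] → Juno plays E at [t-f] → (4, 4)
vs p/S/Stay: Juno plays p → Iris plays Mid at [p] → Iris plays a at [p-Mid] → (-2, 5)
vs p/S/In: Juno plays p → Iris plays Mid at [p] → Iris plays a at [p-Mid] → (-2, 5)
vs p/E/Stay: Juno plays p → Iris plays Mid at [p] → Iris plays a at [p-Mid] → (-2, 5)
vs p/E/In: Juno plays p → Iris plays Mid at [p] → Iris plays a at [p-Mid] → (-2, 5)

(5,-2) (5,-2) (4,4) (4,4) (-2,5) (-2,5) (-2,5) (-2,5)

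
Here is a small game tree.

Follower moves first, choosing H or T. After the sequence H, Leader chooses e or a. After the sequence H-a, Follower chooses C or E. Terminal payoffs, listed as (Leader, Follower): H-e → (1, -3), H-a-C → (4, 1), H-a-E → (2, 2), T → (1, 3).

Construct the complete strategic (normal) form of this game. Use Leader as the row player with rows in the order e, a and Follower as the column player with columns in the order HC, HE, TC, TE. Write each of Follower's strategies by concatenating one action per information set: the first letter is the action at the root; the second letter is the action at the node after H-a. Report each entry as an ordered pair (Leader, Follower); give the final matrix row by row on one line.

e: (1,-3) (1,-3) (1,3) (1,3) | a: (4,1) (2,2) (1,3) (1,3)

Row e: HC→(1,-3), HE→(1,-3), TC→(1,3), TE→(1,3)
Row a: HC→(4,1), HE→(2,2), TC→(1,3), TE→(1,3)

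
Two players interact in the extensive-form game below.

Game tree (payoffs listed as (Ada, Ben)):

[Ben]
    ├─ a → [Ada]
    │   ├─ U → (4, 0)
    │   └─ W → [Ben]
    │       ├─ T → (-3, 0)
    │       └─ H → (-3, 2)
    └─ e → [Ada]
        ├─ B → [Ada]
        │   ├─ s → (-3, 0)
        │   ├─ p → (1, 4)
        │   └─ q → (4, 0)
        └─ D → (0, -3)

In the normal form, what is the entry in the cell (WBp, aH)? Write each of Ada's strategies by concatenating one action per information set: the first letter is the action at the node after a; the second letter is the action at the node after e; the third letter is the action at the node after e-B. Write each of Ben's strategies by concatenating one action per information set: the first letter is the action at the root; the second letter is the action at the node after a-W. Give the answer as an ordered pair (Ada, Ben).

Trace the play path from the root:
  Ben plays a
  Ada plays W at [a]
  Ben plays H at [a-W]
→ terminal payoff (-3, 2).
(Ada's choice at the node after e is never reached on this path, so it doesn't affect the outcome.)

(-3, 2)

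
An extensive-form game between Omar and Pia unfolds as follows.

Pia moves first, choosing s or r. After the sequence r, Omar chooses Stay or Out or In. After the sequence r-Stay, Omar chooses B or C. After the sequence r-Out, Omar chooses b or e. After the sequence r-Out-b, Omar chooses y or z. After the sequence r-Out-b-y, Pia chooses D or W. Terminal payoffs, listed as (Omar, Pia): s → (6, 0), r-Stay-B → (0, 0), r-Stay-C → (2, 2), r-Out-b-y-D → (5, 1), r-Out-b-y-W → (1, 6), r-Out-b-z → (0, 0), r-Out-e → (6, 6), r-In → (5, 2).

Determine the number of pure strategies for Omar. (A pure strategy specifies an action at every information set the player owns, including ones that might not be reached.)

24

Omar owns the node after r with actions {Stay, Out, In} — three choices.
Omar owns the node after r-Stay with actions {B, C} — two choices.
Omar owns the node after r-Out with actions {b, e} — two choices.
Omar owns the node after r-Out-b with actions {y, z} — two choices.
A pure strategy fixes one action at each information set independently, so the count is the product 3 × 2 × 2 × 2 = 24.
(For reference, Pia has 4 pure strategies, giving a 24×4 normal-form matrix.)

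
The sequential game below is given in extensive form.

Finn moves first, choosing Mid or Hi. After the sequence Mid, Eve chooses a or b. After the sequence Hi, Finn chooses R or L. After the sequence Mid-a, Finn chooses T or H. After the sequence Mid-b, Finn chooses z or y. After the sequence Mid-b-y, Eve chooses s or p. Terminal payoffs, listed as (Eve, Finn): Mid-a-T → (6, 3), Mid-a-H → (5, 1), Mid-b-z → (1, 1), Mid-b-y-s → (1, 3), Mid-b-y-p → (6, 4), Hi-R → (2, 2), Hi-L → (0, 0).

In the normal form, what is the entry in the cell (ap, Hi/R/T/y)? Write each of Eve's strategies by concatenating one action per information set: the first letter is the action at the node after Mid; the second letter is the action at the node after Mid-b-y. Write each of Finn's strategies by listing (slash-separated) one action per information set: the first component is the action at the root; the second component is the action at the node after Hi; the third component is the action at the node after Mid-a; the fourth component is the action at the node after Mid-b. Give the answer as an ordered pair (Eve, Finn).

(2, 2)

Trace the play path from the root:
  Finn plays Hi
  Finn plays R at [Hi]
→ terminal payoff (2, 2).
(Eve's choice at the node after Mid is never reached on this path, so it doesn't affect the outcome.)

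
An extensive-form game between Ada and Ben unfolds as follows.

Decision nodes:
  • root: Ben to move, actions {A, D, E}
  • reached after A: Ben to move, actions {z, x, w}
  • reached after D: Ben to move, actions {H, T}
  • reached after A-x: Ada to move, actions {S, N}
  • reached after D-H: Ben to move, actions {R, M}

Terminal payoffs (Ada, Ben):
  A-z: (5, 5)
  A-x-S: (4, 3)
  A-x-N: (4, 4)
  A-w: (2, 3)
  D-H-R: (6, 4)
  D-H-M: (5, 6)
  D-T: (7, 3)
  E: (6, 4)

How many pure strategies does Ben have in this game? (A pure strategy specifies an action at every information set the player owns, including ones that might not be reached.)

Ben owns the root with actions {A, D, E} — three choices.
Ben owns the node after A with actions {z, x, w} — three choices.
Ben owns the node after D with actions {H, T} — two choices.
Ben owns the node after D-H with actions {R, M} — two choices.
A pure strategy fixes one action at each information set independently, so the count is the product 3 × 3 × 2 × 2 = 36.

36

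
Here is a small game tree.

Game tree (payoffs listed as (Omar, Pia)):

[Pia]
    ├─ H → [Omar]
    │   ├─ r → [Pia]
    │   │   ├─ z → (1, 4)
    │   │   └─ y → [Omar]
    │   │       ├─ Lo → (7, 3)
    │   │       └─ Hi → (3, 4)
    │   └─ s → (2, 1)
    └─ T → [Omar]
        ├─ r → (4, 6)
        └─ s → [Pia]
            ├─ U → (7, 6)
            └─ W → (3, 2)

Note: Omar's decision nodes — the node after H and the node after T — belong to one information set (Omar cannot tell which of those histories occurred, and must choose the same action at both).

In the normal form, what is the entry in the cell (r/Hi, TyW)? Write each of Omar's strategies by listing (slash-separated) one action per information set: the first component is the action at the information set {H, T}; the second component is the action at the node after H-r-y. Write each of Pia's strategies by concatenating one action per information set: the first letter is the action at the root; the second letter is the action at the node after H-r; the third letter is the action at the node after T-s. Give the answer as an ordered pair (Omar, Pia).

(4, 6)

Trace the play path from the root:
  Pia plays T
  Omar plays r at [T]
→ terminal payoff (4, 6).
(Omar's choice at the node after H-r-y is never reached on this path, so it doesn't affect the outcome.)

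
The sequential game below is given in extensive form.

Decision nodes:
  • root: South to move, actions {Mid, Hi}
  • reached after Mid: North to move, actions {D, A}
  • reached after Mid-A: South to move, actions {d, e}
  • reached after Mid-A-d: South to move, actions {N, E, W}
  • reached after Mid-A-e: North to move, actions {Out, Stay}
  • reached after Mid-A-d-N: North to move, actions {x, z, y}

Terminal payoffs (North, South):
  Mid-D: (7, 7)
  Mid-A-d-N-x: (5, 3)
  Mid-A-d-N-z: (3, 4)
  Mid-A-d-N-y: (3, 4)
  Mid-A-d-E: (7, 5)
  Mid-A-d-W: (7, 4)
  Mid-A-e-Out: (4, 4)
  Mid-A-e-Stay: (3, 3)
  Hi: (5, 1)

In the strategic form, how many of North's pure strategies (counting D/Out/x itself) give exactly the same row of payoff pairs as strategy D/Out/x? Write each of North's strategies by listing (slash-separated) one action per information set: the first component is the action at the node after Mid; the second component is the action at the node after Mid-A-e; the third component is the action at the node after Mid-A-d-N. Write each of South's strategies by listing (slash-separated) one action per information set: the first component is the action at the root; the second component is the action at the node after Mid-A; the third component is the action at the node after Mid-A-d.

6

Row for D/Out/x (columns Mid/d/N, Mid/d/E, Mid/d/W, Mid/e/N, Mid/e/E, Mid/e/W, Hi/d/N, Hi/d/E, Hi/d/W, Hi/e/N, Hi/e/E, Hi/e/W): (7,7) (7,7) (7,7) (7,7) (7,7) (7,7) (5,1) (5,1) (5,1) (5,1) (5,1) (5,1).
Under D/Out/x, North's choice at the node after Mid-A-e and at the node after Mid-A-d-N can never be reached regardless of what South does, so varying those choices leaves every outcome unchanged.
Holding the reachable choices fixed and varying the unreachable ones freely already gives 2 × 3 = 6 equivalent strategies.
No other strategy reproduces this row, so those 6 are the full class: D/Out/x, D/Out/z, D/Out/y, D/Stay/x, D/Stay/z, D/Stay/y.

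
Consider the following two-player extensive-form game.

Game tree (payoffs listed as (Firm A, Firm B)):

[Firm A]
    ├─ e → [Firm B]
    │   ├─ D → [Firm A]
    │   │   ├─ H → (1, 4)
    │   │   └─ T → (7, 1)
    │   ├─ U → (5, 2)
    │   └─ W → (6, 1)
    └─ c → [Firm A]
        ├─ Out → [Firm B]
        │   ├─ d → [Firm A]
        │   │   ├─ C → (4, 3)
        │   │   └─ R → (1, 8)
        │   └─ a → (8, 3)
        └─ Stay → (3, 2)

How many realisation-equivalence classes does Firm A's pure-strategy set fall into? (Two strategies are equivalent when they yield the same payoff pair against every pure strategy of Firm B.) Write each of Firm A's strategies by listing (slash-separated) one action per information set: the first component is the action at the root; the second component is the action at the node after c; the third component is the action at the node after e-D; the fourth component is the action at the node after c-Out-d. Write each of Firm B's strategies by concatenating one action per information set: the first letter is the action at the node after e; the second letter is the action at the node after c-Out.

5

Firm A has 16 pure strategies: e/Out/H/C, e/Out/H/R, e/Out/T/C, e/Out/T/R, e/Stay/H/C, e/Stay/H/R, e/Stay/T/C, e/Stay/T/R, c/Out/H/C, c/Out/H/R, c/Out/T/C, c/Out/T/R, c/Stay/H/C, c/Stay/H/R, c/Stay/T/C, c/Stay/T/R. Columns: Dd, Da, Ud, Ua, Wd, Wa.
{e/Out/H/C, e/Out/H/R, e/Stay/H/C, e/Stay/H/R} → row (1,4) (1,4) (5,2) (5,2) (6,1) (6,1)
{e/Out/T/C, e/Out/T/R, e/Stay/T/C, e/Stay/T/R} → row (7,1) (7,1) (5,2) (5,2) (6,1) (6,1)
{c/Out/H/C, c/Out/T/C} → row (4,3) (8,3) (4,3) (8,3) (4,3) (8,3)
{c/Out/H/R, c/Out/T/R} → row (1,8) (8,3) (1,8) (8,3) (1,8) (8,3)
{c/Stay/H/C, c/Stay/H/R, c/Stay/T/C, c/Stay/T/R} → row (3,2) (3,2) (3,2) (3,2) (3,2) (3,2)
That's 5 distinct rows out of 16 strategies.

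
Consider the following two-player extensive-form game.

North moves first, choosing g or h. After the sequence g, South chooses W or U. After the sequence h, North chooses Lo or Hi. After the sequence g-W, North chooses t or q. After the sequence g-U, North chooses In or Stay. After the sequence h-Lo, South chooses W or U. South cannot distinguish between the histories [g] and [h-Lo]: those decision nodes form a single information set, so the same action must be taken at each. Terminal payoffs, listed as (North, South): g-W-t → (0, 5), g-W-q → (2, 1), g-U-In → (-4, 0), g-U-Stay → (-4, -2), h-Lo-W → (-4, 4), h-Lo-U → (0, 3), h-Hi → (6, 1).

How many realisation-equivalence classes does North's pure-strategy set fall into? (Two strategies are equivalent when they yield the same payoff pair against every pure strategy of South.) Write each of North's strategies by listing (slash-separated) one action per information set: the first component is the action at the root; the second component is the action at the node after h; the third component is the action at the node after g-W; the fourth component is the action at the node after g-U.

6

North has 16 pure strategies: g/Lo/t/In, g/Lo/t/Stay, g/Lo/q/In, g/Lo/q/Stay, g/Hi/t/In, g/Hi/t/Stay, g/Hi/q/In, g/Hi/q/Stay, h/Lo/t/In, h/Lo/t/Stay, h/Lo/q/In, h/Lo/q/Stay, h/Hi/t/In, h/Hi/t/Stay, h/Hi/q/In, h/Hi/q/Stay. Columns: W, U.
{g/Lo/t/In, g/Hi/t/In} → row (0,5) (-4,0)
{g/Lo/t/Stay, g/Hi/t/Stay} → row (0,5) (-4,-2)
{g/Lo/q/In, g/Hi/q/In} → row (2,1) (-4,0)
{g/Lo/q/Stay, g/Hi/q/Stay} → row (2,1) (-4,-2)
{h/Lo/t/In, h/Lo/t/Stay, h/Lo/q/In, h/Lo/q/Stay} → row (-4,4) (0,3)
{h/Hi/t/In, h/Hi/t/Stay, h/Hi/q/In, h/Hi/q/Stay} → row (6,1) (6,1)
That's 6 distinct rows out of 16 strategies.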